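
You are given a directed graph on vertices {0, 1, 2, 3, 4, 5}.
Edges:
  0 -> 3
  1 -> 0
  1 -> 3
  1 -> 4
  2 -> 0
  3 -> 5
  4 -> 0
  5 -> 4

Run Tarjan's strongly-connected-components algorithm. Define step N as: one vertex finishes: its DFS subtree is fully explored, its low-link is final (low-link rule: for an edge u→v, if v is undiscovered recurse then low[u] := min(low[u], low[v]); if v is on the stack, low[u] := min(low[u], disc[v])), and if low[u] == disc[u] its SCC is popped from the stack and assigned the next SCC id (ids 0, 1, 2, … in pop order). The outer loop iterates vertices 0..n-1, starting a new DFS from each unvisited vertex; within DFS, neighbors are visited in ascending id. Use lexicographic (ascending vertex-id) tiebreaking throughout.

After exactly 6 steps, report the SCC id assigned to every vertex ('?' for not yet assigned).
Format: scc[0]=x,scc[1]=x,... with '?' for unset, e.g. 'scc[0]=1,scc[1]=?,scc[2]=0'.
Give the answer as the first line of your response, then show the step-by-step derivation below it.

scc[0]=0,scc[1]=1,scc[2]=2,scc[3]=0,scc[4]=0,scc[5]=0

step 1: low=(low[0]=0,low[1]=?,low[2]=?,low[3]=1,low[4]=0,low[5]=2); scc=(scc[0]=?,scc[1]=?,scc[2]=?,scc[3]=?,scc[4]=?,scc[5]=?)
step 2: low=(low[0]=0,low[1]=?,low[2]=?,low[3]=1,low[4]=0,low[5]=0); scc=(scc[0]=?,scc[1]=?,scc[2]=?,scc[3]=?,scc[4]=?,scc[5]=?)
step 3: low=(low[0]=0,low[1]=?,low[2]=?,low[3]=0,low[4]=0,low[5]=0); scc=(scc[0]=?,scc[1]=?,scc[2]=?,scc[3]=?,scc[4]=?,scc[5]=?)
step 4: low=(low[0]=0,low[1]=?,low[2]=?,low[3]=0,low[4]=0,low[5]=0); scc=(scc[0]=0,scc[1]=?,scc[2]=?,scc[3]=0,scc[4]=0,scc[5]=0)
step 5: low=(low[0]=0,low[1]=4,low[2]=?,low[3]=0,low[4]=0,low[5]=0); scc=(scc[0]=0,scc[1]=1,scc[2]=?,scc[3]=0,scc[4]=0,scc[5]=0)
step 6: low=(low[0]=0,low[1]=4,low[2]=5,low[3]=0,low[4]=0,low[5]=0); scc=(scc[0]=0,scc[1]=1,scc[2]=2,scc[3]=0,scc[4]=0,scc[5]=0)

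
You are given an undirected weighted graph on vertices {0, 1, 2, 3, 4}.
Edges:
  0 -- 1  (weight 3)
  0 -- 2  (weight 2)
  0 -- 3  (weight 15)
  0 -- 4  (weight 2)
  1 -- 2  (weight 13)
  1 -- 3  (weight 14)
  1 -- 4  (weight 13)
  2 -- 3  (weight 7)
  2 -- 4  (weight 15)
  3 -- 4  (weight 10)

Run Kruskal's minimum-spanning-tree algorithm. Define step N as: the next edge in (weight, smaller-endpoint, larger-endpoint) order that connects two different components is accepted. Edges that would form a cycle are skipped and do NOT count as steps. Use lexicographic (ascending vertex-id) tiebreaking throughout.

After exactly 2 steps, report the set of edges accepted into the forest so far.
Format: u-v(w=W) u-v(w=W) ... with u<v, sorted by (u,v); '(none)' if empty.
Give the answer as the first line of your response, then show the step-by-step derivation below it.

0-2(w=2) 0-4(w=2)

step 1: add edge 0-2 (w=2); MST = {0-2(w=2)}
step 2: add edge 0-4 (w=2); MST = {0-2(w=2) 0-4(w=2)}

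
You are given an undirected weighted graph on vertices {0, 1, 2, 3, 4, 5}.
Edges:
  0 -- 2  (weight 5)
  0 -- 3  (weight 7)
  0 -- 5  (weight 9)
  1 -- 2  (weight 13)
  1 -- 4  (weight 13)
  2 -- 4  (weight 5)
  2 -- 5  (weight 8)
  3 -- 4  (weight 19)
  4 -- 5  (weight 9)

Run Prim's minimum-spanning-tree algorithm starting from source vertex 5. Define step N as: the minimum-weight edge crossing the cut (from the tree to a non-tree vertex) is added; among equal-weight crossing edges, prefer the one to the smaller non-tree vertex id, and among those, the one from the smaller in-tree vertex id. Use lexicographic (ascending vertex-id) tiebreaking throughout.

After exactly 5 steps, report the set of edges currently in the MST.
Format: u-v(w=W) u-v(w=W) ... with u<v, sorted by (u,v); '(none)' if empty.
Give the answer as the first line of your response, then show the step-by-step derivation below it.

0-2(w=5) 0-3(w=7) 1-2(w=13) 2-4(w=5) 2-5(w=8)

step 1: add edge 2-5 (w=8); MST = {2-5(w=8)}
step 2: add edge 0-2 (w=5); MST = {0-2(w=5) 2-5(w=8)}
step 3: add edge 2-4 (w=5); MST = {0-2(w=5) 2-4(w=5) 2-5(w=8)}
step 4: add edge 0-3 (w=7); MST = {0-2(w=5) 0-3(w=7) 2-4(w=5) 2-5(w=8)}
step 5: add edge 1-2 (w=13); MST = {0-2(w=5) 0-3(w=7) 1-2(w=13) 2-4(w=5) 2-5(w=8)}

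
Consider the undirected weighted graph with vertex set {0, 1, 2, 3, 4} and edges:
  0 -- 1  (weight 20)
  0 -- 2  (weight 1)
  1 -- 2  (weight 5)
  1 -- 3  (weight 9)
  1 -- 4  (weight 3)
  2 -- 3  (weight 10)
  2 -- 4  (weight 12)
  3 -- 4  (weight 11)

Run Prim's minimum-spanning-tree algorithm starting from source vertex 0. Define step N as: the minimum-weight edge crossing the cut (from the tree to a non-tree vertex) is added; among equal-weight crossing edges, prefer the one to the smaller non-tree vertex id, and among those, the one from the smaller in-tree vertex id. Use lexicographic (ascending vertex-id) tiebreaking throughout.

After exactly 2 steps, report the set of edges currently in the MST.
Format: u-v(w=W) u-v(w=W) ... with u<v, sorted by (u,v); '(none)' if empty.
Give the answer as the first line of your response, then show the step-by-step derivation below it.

0-2(w=1) 1-2(w=5)

step 1: add edge 0-2 (w=1); MST = {0-2(w=1)}
step 2: add edge 1-2 (w=5); MST = {0-2(w=1) 1-2(w=5)}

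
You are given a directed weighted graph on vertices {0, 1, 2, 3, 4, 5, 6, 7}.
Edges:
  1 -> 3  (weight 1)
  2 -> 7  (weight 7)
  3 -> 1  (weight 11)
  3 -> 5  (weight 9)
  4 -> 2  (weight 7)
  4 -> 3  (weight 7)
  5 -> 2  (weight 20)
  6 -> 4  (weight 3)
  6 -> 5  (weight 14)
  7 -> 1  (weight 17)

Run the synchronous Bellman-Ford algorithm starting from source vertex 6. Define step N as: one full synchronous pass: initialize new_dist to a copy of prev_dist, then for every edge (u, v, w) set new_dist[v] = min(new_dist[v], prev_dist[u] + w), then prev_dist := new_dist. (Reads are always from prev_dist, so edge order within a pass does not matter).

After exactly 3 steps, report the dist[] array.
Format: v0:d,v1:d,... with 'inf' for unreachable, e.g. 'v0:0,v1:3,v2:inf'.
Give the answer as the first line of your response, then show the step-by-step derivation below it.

v0:inf,v1:21,v2:10,v3:10,v4:3,v5:14,v6:0,v7:17

step 1: dist = v0:inf,v1:inf,v2:inf,v3:inf,v4:3,v5:14,v6:0,v7:inf
step 2: dist = v0:inf,v1:inf,v2:10,v3:10,v4:3,v5:14,v6:0,v7:inf
step 3: dist = v0:inf,v1:21,v2:10,v3:10,v4:3,v5:14,v6:0,v7:17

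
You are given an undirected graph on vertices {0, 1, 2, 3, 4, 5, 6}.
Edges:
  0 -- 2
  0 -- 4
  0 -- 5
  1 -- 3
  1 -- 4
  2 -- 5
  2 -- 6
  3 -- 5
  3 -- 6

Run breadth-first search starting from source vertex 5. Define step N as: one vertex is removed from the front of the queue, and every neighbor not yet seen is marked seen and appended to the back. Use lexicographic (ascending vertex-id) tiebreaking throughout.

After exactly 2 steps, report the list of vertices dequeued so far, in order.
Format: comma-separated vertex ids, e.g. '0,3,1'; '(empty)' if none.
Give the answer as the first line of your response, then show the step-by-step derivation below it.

5,0

step 1: dequeue 5; queue=[0,2,3]; order=5
step 2: dequeue 0; queue=[2,3,4]; order=5,0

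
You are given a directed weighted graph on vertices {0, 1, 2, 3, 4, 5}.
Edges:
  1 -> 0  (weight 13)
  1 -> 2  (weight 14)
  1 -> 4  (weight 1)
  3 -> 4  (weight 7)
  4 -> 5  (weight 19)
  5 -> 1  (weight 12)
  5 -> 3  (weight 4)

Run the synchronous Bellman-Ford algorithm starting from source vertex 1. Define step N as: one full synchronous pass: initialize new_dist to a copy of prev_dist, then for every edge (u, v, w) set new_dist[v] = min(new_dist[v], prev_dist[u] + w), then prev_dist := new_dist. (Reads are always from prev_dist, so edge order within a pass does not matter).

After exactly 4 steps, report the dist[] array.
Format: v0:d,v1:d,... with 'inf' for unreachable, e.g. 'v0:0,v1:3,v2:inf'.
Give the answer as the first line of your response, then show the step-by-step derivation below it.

v0:13,v1:0,v2:14,v3:24,v4:1,v5:20

step 1: dist = v0:13,v1:0,v2:14,v3:inf,v4:1,v5:inf
step 2: dist = v0:13,v1:0,v2:14,v3:inf,v4:1,v5:20
step 3: dist = v0:13,v1:0,v2:14,v3:24,v4:1,v5:20
step 4: dist = v0:13,v1:0,v2:14,v3:24,v4:1,v5:20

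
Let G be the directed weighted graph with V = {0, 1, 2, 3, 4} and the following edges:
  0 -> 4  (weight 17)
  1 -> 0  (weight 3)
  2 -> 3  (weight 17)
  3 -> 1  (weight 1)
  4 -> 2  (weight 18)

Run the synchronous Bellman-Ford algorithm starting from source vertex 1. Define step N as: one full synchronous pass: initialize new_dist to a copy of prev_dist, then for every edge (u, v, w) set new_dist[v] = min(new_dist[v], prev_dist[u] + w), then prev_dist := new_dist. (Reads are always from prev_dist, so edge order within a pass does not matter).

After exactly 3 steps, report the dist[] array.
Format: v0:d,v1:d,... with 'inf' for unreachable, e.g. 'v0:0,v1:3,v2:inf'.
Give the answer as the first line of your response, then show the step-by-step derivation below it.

v0:3,v1:0,v2:38,v3:inf,v4:20

step 1: dist = v0:3,v1:0,v2:inf,v3:inf,v4:inf
step 2: dist = v0:3,v1:0,v2:inf,v3:inf,v4:20
step 3: dist = v0:3,v1:0,v2:38,v3:inf,v4:20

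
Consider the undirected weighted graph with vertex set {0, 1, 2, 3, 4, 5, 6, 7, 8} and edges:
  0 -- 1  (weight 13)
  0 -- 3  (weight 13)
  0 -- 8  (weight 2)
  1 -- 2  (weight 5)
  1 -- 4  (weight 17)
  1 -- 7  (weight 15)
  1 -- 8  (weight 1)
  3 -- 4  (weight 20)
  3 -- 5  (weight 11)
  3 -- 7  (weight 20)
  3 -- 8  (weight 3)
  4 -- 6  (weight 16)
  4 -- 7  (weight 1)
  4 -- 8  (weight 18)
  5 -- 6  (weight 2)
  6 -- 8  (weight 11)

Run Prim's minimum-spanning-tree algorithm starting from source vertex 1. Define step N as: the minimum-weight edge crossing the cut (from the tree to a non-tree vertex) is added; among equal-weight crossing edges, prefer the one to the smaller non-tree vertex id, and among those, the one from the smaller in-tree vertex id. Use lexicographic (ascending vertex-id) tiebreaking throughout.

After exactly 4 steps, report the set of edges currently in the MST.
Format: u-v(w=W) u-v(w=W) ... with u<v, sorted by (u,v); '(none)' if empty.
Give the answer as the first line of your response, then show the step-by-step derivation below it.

0-8(w=2) 1-2(w=5) 1-8(w=1) 3-8(w=3)

step 1: add edge 1-8 (w=1); MST = {1-8(w=1)}
step 2: add edge 0-8 (w=2); MST = {0-8(w=2) 1-8(w=1)}
step 3: add edge 3-8 (w=3); MST = {0-8(w=2) 1-8(w=1) 3-8(w=3)}
step 4: add edge 1-2 (w=5); MST = {0-8(w=2) 1-2(w=5) 1-8(w=1) 3-8(w=3)}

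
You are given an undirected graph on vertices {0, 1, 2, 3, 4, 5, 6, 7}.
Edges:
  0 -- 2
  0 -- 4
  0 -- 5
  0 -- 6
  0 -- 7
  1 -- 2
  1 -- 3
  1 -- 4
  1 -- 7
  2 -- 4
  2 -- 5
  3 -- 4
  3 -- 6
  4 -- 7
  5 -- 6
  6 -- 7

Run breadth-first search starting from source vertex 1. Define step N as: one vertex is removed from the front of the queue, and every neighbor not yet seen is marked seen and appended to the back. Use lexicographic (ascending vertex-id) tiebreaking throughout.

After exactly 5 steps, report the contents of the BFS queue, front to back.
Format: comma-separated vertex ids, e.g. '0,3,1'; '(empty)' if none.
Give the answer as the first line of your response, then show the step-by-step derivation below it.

0,5,6

step 1: dequeue 1; queue=[2,3,4,7]; order=1
step 2: dequeue 2; queue=[3,4,7,0,5]; order=1,2
step 3: dequeue 3; queue=[4,7,0,5,6]; order=1,2,3
step 4: dequeue 4; queue=[7,0,5,6]; order=1,2,3,4
step 5: dequeue 7; queue=[0,5,6]; order=1,2,3,4,7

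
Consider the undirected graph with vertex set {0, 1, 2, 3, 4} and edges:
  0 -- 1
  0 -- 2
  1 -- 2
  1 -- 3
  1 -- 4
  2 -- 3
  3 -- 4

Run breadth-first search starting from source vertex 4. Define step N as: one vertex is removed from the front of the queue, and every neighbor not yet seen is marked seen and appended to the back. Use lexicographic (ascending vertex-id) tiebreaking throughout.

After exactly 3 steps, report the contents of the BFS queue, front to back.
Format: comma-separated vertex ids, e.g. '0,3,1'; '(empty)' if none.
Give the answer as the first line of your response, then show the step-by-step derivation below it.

0,2

step 1: dequeue 4; queue=[1,3]; order=4
step 2: dequeue 1; queue=[3,0,2]; order=4,1
step 3: dequeue 3; queue=[0,2]; order=4,1,3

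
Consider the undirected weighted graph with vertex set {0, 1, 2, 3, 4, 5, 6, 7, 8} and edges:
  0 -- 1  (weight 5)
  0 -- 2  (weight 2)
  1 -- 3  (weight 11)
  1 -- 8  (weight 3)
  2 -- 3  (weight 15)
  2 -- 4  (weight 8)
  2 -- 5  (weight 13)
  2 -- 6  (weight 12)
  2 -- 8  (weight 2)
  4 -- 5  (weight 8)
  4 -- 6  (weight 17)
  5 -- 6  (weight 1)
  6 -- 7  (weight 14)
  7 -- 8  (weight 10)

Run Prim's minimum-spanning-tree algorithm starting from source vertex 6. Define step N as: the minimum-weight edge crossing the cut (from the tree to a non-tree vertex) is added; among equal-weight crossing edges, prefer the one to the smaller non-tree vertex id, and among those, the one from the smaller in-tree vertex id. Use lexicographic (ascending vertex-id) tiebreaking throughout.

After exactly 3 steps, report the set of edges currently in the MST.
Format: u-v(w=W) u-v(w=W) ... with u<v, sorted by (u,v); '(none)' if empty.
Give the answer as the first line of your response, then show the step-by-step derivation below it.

2-4(w=8) 4-5(w=8) 5-6(w=1)

step 1: add edge 5-6 (w=1); MST = {5-6(w=1)}
step 2: add edge 4-5 (w=8); MST = {4-5(w=8) 5-6(w=1)}
step 3: add edge 2-4 (w=8); MST = {2-4(w=8) 4-5(w=8) 5-6(w=1)}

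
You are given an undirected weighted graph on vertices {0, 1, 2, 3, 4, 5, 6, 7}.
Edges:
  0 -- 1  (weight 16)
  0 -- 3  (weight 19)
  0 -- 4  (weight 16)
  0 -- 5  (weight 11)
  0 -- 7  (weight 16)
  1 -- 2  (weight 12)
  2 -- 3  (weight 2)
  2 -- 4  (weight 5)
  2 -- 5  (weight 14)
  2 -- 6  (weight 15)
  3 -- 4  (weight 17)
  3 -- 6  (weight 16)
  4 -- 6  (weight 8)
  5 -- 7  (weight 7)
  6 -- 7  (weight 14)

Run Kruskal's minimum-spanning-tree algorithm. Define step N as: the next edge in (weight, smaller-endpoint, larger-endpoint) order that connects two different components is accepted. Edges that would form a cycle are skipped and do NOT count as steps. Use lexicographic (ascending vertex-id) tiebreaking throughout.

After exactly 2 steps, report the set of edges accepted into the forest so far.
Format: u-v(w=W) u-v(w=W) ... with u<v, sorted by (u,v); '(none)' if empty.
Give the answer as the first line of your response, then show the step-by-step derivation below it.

2-3(w=2) 2-4(w=5)

step 1: add edge 2-3 (w=2); MST = {2-3(w=2)}
step 2: add edge 2-4 (w=5); MST = {2-3(w=2) 2-4(w=5)}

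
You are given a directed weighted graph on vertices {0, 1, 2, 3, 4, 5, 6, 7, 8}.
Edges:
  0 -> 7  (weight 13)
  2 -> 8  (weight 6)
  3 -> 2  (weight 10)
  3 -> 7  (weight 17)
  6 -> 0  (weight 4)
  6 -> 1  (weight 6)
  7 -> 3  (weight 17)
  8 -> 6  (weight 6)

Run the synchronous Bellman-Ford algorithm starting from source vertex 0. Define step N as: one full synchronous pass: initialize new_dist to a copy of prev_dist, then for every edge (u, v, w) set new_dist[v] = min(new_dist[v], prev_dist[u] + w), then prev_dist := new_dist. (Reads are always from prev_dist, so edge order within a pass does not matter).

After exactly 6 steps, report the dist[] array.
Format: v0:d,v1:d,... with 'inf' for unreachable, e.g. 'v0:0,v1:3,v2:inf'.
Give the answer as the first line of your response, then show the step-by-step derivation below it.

v0:0,v1:58,v2:40,v3:30,v4:inf,v5:inf,v6:52,v7:13,v8:46

step 1: dist = v0:0,v1:inf,v2:inf,v3:inf,v4:inf,v5:inf,v6:inf,v7:13,v8:inf
step 2: dist = v0:0,v1:inf,v2:inf,v3:30,v4:inf,v5:inf,v6:inf,v7:13,v8:inf
step 3: dist = v0:0,v1:inf,v2:40,v3:30,v4:inf,v5:inf,v6:inf,v7:13,v8:inf
step 4: dist = v0:0,v1:inf,v2:40,v3:30,v4:inf,v5:inf,v6:inf,v7:13,v8:46
step 5: dist = v0:0,v1:inf,v2:40,v3:30,v4:inf,v5:inf,v6:52,v7:13,v8:46
step 6: dist = v0:0,v1:58,v2:40,v3:30,v4:inf,v5:inf,v6:52,v7:13,v8:46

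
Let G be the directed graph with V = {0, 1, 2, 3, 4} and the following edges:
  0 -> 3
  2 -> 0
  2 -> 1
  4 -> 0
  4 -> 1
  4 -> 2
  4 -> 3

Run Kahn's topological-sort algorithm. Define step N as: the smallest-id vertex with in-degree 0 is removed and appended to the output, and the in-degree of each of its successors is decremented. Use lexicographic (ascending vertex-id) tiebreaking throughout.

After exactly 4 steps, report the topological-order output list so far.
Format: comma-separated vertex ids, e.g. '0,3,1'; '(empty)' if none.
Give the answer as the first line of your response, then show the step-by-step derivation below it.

4,2,0,1

step 1: output 4; order=[4]; indeg=(1,1,0,1,0)
step 2: output 2; order=[4,2]; indeg=(0,0,0,1,0)
step 3: output 0; order=[4,2,0]; indeg=(0,0,0,0,0)
step 4: output 1; order=[4,2,0,1]; indeg=(0,0,0,0,0)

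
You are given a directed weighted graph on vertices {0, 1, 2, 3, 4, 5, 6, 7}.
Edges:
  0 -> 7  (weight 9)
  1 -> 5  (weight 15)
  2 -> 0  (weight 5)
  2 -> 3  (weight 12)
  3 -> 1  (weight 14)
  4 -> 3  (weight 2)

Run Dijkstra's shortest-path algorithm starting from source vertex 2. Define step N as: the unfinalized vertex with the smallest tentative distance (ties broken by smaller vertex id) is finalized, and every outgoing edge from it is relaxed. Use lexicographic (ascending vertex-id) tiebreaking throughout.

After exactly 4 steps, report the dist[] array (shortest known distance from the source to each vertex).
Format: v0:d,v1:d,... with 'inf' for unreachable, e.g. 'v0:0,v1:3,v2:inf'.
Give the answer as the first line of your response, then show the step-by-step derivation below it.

v0:5,v1:26,v2:0,v3:12,v4:inf,v5:inf,v6:inf,v7:14

step 1: dist = v0:5,v1:inf,v2:0,v3:12,v4:inf,v5:inf,v6:inf,v7:inf
step 2: dist = v0:5,v1:inf,v2:0,v3:12,v4:inf,v5:inf,v6:inf,v7:14
step 3: dist = v0:5,v1:26,v2:0,v3:12,v4:inf,v5:inf,v6:inf,v7:14
step 4: dist = v0:5,v1:26,v2:0,v3:12,v4:inf,v5:inf,v6:inf,v7:14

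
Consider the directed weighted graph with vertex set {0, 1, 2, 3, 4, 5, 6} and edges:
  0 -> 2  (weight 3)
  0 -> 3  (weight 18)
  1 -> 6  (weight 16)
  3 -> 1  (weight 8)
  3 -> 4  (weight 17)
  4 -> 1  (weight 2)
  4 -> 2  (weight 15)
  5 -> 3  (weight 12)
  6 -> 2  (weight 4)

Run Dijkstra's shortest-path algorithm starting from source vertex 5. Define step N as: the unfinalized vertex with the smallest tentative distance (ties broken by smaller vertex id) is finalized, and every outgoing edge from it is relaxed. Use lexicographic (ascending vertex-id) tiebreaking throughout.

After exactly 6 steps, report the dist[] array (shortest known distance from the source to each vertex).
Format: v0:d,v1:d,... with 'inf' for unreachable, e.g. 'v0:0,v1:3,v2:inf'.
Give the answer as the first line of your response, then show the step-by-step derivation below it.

v0:inf,v1:20,v2:40,v3:12,v4:29,v5:0,v6:36

step 1: dist = v0:inf,v1:inf,v2:inf,v3:12,v4:inf,v5:0,v6:inf
step 2: dist = v0:inf,v1:20,v2:inf,v3:12,v4:29,v5:0,v6:inf
step 3: dist = v0:inf,v1:20,v2:inf,v3:12,v4:29,v5:0,v6:36
step 4: dist = v0:inf,v1:20,v2:44,v3:12,v4:29,v5:0,v6:36
step 5: dist = v0:inf,v1:20,v2:40,v3:12,v4:29,v5:0,v6:36
step 6: dist = v0:inf,v1:20,v2:40,v3:12,v4:29,v5:0,v6:36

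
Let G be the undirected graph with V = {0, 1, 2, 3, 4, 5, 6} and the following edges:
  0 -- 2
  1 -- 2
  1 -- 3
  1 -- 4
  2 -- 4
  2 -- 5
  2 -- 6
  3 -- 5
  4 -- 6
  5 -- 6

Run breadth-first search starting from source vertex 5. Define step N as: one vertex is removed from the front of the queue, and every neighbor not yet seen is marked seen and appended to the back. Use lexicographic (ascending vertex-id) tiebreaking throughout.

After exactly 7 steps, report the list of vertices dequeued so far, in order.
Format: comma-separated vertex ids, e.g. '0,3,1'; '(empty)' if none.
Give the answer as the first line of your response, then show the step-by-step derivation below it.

5,2,3,6,0,1,4

step 1: dequeue 5; queue=[2,3,6]; order=5
step 2: dequeue 2; queue=[3,6,0,1,4]; order=5,2
step 3: dequeue 3; queue=[6,0,1,4]; order=5,2,3
step 4: dequeue 6; queue=[0,1,4]; order=5,2,3,6
step 5: dequeue 0; queue=[1,4]; order=5,2,3,6,0
step 6: dequeue 1; queue=[4]; order=5,2,3,6,0,1
step 7: dequeue 4; queue=[(empty)]; order=5,2,3,6,0,1,4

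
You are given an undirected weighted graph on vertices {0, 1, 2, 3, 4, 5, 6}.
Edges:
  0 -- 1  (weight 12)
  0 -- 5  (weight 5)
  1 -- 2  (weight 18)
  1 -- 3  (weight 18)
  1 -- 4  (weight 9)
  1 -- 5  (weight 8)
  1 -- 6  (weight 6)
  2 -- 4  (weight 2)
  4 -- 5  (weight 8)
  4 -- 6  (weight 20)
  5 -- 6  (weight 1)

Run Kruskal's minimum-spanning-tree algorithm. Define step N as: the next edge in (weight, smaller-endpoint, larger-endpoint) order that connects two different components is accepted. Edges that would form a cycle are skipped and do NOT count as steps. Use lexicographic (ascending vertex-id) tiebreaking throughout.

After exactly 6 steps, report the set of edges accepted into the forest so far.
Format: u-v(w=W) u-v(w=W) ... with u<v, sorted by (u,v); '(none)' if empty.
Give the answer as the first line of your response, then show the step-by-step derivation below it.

0-5(w=5) 1-3(w=18) 1-6(w=6) 2-4(w=2) 4-5(w=8) 5-6(w=1)

step 1: add edge 5-6 (w=1); MST = {5-6(w=1)}
step 2: add edge 2-4 (w=2); MST = {2-4(w=2) 5-6(w=1)}
step 3: add edge 0-5 (w=5); MST = {0-5(w=5) 2-4(w=2) 5-6(w=1)}
step 4: add edge 1-6 (w=6); MST = {0-5(w=5) 1-6(w=6) 2-4(w=2) 5-6(w=1)}
step 5: add edge 4-5 (w=8); MST = {0-5(w=5) 1-6(w=6) 2-4(w=2) 4-5(w=8) 5-6(w=1)}
step 6: add edge 1-3 (w=18); MST = {0-5(w=5) 1-3(w=18) 1-6(w=6) 2-4(w=2) 4-5(w=8) 5-6(w=1)}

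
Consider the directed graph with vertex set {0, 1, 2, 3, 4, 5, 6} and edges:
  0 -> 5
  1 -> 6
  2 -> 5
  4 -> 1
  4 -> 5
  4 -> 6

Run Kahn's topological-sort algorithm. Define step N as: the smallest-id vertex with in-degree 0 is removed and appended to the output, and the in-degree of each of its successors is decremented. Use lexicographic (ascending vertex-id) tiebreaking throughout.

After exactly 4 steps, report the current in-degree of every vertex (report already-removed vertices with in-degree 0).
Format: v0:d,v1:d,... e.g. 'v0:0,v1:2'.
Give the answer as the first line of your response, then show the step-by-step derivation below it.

v0:0,v1:0,v2:0,v3:0,v4:0,v5:0,v6:1

step 1: output 0; order=[0]; indeg=(0,1,0,0,0,2,2)
step 2: output 2; order=[0,2]; indeg=(0,1,0,0,0,1,2)
step 3: output 3; order=[0,2,3]; indeg=(0,1,0,0,0,1,2)
step 4: output 4; order=[0,2,3,4]; indeg=(0,0,0,0,0,0,1)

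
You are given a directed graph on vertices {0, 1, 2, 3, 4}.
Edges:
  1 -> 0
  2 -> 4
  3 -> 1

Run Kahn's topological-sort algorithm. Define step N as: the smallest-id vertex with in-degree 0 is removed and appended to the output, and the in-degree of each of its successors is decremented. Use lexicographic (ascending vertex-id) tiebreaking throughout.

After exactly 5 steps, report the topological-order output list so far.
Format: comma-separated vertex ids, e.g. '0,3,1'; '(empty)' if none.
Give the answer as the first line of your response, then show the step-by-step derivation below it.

2,3,1,0,4

step 1: output 2; order=[2]; indeg=(1,1,0,0,0)
step 2: output 3; order=[2,3]; indeg=(1,0,0,0,0)
step 3: output 1; order=[2,3,1]; indeg=(0,0,0,0,0)
step 4: output 0; order=[2,3,1,0]; indeg=(0,0,0,0,0)
step 5: output 4; order=[2,3,1,0,4]; indeg=(0,0,0,0,0)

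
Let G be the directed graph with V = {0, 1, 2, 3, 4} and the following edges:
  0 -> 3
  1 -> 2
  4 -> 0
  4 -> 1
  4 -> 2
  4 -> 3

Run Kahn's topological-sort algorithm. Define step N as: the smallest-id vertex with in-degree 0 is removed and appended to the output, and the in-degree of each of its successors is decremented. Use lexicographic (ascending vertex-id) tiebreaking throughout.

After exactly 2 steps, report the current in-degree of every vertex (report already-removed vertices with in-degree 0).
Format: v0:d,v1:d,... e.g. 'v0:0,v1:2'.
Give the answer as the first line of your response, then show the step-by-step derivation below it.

v0:0,v1:0,v2:1,v3:0,v4:0

step 1: output 4; order=[4]; indeg=(0,0,1,1,0)
step 2: output 0; order=[4,0]; indeg=(0,0,1,0,0)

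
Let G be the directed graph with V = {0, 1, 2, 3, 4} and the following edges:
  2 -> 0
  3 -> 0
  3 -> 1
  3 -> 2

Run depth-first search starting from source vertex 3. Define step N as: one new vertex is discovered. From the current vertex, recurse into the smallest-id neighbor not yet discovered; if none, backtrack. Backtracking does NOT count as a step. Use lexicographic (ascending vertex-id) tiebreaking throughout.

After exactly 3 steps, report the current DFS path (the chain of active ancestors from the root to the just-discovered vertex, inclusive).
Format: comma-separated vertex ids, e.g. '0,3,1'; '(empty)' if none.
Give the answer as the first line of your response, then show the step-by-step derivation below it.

3,1

step 1: discover 3; path=3; order=3
step 2: discover 0; path=3>0; order=3,0
step 3: discover 1; path=3>1; order=3,0,1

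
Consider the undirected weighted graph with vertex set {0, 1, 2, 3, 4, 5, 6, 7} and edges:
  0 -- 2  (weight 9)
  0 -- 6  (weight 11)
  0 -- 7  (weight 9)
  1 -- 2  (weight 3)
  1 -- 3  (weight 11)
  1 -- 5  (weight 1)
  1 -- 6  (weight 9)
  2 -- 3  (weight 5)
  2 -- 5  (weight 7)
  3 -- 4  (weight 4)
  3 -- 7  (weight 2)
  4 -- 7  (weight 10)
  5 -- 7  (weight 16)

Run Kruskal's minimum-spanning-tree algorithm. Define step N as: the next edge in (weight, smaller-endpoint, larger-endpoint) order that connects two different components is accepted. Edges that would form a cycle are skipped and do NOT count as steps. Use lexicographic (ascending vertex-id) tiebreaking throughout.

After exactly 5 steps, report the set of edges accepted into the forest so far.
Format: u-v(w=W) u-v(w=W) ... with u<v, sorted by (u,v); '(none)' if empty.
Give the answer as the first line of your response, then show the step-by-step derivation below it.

1-2(w=3) 1-5(w=1) 2-3(w=5) 3-4(w=4) 3-7(w=2)

step 1: add edge 1-5 (w=1); MST = {1-5(w=1)}
step 2: add edge 3-7 (w=2); MST = {1-5(w=1) 3-7(w=2)}
step 3: add edge 1-2 (w=3); MST = {1-2(w=3) 1-5(w=1) 3-7(w=2)}
step 4: add edge 3-4 (w=4); MST = {1-2(w=3) 1-5(w=1) 3-4(w=4) 3-7(w=2)}
step 5: add edge 2-3 (w=5); MST = {1-2(w=3) 1-5(w=1) 2-3(w=5) 3-4(w=4) 3-7(w=2)}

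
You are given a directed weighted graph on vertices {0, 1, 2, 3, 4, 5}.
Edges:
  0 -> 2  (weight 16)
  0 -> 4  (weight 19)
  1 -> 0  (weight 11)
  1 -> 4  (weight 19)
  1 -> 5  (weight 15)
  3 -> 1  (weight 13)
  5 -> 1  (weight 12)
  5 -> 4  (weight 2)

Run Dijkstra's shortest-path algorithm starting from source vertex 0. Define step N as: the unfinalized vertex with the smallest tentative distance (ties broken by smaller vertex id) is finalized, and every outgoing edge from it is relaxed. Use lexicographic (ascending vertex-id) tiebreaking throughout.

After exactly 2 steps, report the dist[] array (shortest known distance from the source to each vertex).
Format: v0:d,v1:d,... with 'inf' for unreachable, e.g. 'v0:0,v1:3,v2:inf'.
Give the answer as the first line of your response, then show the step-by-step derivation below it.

v0:0,v1:inf,v2:16,v3:inf,v4:19,v5:inf

step 1: dist = v0:0,v1:inf,v2:16,v3:inf,v4:19,v5:inf
step 2: dist = v0:0,v1:inf,v2:16,v3:inf,v4:19,v5:inf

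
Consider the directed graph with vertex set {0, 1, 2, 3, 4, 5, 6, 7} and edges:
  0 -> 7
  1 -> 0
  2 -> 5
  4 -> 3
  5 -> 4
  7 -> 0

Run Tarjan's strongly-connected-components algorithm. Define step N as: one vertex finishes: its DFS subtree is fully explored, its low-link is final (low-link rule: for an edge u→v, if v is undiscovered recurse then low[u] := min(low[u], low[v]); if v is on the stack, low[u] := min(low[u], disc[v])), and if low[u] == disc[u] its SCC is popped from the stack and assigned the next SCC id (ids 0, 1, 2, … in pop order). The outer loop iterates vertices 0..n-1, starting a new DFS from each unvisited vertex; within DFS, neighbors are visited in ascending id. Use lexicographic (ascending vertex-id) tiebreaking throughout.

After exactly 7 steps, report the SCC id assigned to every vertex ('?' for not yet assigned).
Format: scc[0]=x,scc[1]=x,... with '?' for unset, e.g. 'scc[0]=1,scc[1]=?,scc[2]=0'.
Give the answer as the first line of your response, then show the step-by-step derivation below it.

scc[0]=0,scc[1]=1,scc[2]=5,scc[3]=2,scc[4]=3,scc[5]=4,scc[6]=?,scc[7]=0

step 1: low=(low[0]=0,low[1]=?,low[2]=?,low[3]=?,low[4]=?,low[5]=?,low[6]=?,low[7]=0); scc=(scc[0]=?,scc[1]=?,scc[2]=?,scc[3]=?,scc[4]=?,scc[5]=?,scc[6]=?,scc[7]=?)
step 2: low=(low[0]=0,low[1]=?,low[2]=?,low[3]=?,low[4]=?,low[5]=?,low[6]=?,low[7]=0); scc=(scc[0]=0,scc[1]=?,scc[2]=?,scc[3]=?,scc[4]=?,scc[5]=?,scc[6]=?,scc[7]=0)
step 3: low=(low[0]=0,low[1]=2,low[2]=?,low[3]=?,low[4]=?,low[5]=?,low[6]=?,low[7]=0); scc=(scc[0]=0,scc[1]=1,scc[2]=?,scc[3]=?,scc[4]=?,scc[5]=?,scc[6]=?,scc[7]=0)
step 4: low=(low[0]=0,low[1]=2,low[2]=3,low[3]=6,low[4]=5,low[5]=4,low[6]=?,low[7]=0); scc=(scc[0]=0,scc[1]=1,scc[2]=?,scc[3]=2,scc[4]=?,scc[5]=?,scc[6]=?,scc[7]=0)
step 5: low=(low[0]=0,low[1]=2,low[2]=3,low[3]=6,low[4]=5,low[5]=4,low[6]=?,low[7]=0); scc=(scc[0]=0,scc[1]=1,scc[2]=?,scc[3]=2,scc[4]=3,scc[5]=?,scc[6]=?,scc[7]=0)
step 6: low=(low[0]=0,low[1]=2,low[2]=3,low[3]=6,low[4]=5,low[5]=4,low[6]=?,low[7]=0); scc=(scc[0]=0,scc[1]=1,scc[2]=?,scc[3]=2,scc[4]=3,scc[5]=4,scc[6]=?,scc[7]=0)
step 7: low=(low[0]=0,low[1]=2,low[2]=3,low[3]=6,low[4]=5,low[5]=4,low[6]=?,low[7]=0); scc=(scc[0]=0,scc[1]=1,scc[2]=5,scc[3]=2,scc[4]=3,scc[5]=4,scc[6]=?,scc[7]=0)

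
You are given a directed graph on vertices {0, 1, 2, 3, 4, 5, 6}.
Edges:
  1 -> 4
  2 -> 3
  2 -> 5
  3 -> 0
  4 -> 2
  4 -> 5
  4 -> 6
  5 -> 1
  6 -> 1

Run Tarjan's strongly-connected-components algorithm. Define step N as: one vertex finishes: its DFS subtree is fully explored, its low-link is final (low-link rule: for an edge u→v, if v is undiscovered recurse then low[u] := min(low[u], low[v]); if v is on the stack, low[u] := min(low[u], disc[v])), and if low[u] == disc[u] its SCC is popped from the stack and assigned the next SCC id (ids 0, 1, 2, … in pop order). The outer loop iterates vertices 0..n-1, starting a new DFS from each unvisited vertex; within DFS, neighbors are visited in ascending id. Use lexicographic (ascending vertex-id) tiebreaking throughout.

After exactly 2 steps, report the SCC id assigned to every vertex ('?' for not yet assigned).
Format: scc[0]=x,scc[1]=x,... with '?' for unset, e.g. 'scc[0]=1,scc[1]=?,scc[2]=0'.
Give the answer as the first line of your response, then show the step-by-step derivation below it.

scc[0]=0,scc[1]=?,scc[2]=?,scc[3]=1,scc[4]=?,scc[5]=?,scc[6]=?

step 1: low=(low[0]=0,low[1]=?,low[2]=?,low[3]=?,low[4]=?,low[5]=?,low[6]=?); scc=(scc[0]=0,scc[1]=?,scc[2]=?,scc[3]=?,scc[4]=?,scc[5]=?,scc[6]=?)
step 2: low=(low[0]=0,low[1]=1,low[2]=3,low[3]=4,low[4]=2,low[5]=?,low[6]=?); scc=(scc[0]=0,scc[1]=?,scc[2]=?,scc[3]=1,scc[4]=?,scc[5]=?,scc[6]=?)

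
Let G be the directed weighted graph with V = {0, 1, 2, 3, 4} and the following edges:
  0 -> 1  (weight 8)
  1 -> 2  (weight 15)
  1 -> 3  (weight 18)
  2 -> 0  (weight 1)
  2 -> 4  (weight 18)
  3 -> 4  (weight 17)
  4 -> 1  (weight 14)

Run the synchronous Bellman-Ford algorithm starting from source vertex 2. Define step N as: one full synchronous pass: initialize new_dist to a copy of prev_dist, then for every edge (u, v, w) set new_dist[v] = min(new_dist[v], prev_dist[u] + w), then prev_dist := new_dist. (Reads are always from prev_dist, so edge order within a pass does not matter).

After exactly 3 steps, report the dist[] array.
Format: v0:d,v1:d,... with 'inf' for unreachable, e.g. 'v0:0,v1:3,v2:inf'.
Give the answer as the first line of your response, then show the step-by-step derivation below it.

v0:1,v1:9,v2:0,v3:27,v4:18

step 1: dist = v0:1,v1:inf,v2:0,v3:inf,v4:18
step 2: dist = v0:1,v1:9,v2:0,v3:inf,v4:18
step 3: dist = v0:1,v1:9,v2:0,v3:27,v4:18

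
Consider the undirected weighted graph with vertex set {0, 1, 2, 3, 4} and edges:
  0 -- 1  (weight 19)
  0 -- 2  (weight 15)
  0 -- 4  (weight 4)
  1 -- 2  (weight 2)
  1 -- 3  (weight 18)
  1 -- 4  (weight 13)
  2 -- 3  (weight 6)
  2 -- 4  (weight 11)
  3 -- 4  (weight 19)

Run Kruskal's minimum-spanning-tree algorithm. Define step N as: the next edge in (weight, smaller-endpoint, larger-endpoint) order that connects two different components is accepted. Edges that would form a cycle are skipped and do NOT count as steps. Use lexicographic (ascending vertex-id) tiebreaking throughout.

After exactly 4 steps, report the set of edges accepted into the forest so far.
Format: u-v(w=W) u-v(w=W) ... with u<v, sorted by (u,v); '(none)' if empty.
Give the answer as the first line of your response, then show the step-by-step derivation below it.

0-4(w=4) 1-2(w=2) 2-3(w=6) 2-4(w=11)

step 1: add edge 1-2 (w=2); MST = {1-2(w=2)}
step 2: add edge 0-4 (w=4); MST = {0-4(w=4) 1-2(w=2)}
step 3: add edge 2-3 (w=6); MST = {0-4(w=4) 1-2(w=2) 2-3(w=6)}
step 4: add edge 2-4 (w=11); MST = {0-4(w=4) 1-2(w=2) 2-3(w=6) 2-4(w=11)}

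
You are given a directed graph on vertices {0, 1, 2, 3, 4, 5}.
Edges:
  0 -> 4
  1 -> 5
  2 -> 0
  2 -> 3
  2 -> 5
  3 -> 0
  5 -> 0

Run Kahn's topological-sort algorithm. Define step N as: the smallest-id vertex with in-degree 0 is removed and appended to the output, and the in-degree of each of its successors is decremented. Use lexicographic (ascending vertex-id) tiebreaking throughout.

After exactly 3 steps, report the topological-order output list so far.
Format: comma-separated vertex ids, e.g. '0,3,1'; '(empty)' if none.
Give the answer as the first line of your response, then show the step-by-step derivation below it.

1,2,3

step 1: output 1; order=[1]; indeg=(3,0,0,1,1,1)
step 2: output 2; order=[1,2]; indeg=(2,0,0,0,1,0)
step 3: output 3; order=[1,2,3]; indeg=(1,0,0,0,1,0)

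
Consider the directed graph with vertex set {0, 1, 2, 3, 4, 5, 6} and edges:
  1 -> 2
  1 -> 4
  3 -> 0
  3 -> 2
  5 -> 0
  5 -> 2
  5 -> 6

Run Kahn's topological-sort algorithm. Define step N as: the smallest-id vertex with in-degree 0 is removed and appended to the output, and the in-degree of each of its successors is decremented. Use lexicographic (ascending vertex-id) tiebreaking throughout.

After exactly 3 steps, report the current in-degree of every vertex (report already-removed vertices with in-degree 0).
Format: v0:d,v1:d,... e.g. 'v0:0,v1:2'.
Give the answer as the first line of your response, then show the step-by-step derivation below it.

v0:1,v1:0,v2:1,v3:0,v4:0,v5:0,v6:1

step 1: output 1; order=[1]; indeg=(2,0,2,0,0,0,1)
step 2: output 3; order=[1,3]; indeg=(1,0,1,0,0,0,1)
step 3: output 4; order=[1,3,4]; indeg=(1,0,1,0,0,0,1)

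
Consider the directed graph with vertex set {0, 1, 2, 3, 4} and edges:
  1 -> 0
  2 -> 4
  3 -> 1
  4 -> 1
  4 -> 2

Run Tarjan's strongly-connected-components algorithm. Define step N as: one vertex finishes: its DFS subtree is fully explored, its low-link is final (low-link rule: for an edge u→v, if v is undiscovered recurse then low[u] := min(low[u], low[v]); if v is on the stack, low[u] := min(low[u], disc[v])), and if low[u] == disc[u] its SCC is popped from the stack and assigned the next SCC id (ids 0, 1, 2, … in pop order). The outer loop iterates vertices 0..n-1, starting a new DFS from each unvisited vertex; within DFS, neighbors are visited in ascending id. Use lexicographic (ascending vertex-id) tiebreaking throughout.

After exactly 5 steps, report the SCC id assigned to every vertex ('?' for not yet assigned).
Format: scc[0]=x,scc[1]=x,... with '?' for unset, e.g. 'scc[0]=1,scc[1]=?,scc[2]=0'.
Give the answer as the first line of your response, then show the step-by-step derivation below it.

scc[0]=0,scc[1]=1,scc[2]=2,scc[3]=3,scc[4]=2

step 1: low=(low[0]=0,low[1]=?,low[2]=?,low[3]=?,low[4]=?); scc=(scc[0]=0,scc[1]=?,scc[2]=?,scc[3]=?,scc[4]=?)
step 2: low=(low[0]=0,low[1]=1,low[2]=?,low[3]=?,low[4]=?); scc=(scc[0]=0,scc[1]=1,scc[2]=?,scc[3]=?,scc[4]=?)
step 3: low=(low[0]=0,low[1]=1,low[2]=2,low[3]=?,low[4]=2); scc=(scc[0]=0,scc[1]=1,scc[2]=?,scc[3]=?,scc[4]=?)
step 4: low=(low[0]=0,low[1]=1,low[2]=2,low[3]=?,low[4]=2); scc=(scc[0]=0,scc[1]=1,scc[2]=2,scc[3]=?,scc[4]=2)
step 5: low=(low[0]=0,low[1]=1,low[2]=2,low[3]=4,low[4]=2); scc=(scc[0]=0,scc[1]=1,scc[2]=2,scc[3]=3,scc[4]=2)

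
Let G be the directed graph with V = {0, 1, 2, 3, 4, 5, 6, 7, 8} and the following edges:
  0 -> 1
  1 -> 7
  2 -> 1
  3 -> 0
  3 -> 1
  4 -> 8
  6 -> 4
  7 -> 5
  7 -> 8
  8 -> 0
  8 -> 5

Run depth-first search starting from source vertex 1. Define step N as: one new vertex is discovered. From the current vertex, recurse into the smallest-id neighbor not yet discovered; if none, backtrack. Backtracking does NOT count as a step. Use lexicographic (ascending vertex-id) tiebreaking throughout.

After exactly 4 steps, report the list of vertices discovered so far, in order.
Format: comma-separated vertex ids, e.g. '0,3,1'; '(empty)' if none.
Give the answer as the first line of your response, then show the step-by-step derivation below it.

1,7,5,8

step 1: discover 1; path=1; order=1
step 2: discover 7; path=1>7; order=1,7
step 3: discover 5; path=1>7>5; order=1,7,5
step 4: discover 8; path=1>7>8; order=1,7,5,8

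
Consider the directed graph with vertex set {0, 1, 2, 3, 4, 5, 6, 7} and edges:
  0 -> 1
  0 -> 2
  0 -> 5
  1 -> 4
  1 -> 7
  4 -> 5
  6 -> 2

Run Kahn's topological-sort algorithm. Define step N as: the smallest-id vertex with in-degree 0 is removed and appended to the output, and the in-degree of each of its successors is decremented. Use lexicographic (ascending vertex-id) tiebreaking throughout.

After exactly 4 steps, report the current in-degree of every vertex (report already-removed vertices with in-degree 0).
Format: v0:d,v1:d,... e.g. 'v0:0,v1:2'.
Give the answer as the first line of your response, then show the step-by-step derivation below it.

v0:0,v1:0,v2:1,v3:0,v4:0,v5:0,v6:0,v7:0

step 1: output 0; order=[0]; indeg=(0,0,1,0,1,1,0,1)
step 2: output 1; order=[0,1]; indeg=(0,0,1,0,0,1,0,0)
step 3: output 3; order=[0,1,3]; indeg=(0,0,1,0,0,1,0,0)
step 4: output 4; order=[0,1,3,4]; indeg=(0,0,1,0,0,0,0,0)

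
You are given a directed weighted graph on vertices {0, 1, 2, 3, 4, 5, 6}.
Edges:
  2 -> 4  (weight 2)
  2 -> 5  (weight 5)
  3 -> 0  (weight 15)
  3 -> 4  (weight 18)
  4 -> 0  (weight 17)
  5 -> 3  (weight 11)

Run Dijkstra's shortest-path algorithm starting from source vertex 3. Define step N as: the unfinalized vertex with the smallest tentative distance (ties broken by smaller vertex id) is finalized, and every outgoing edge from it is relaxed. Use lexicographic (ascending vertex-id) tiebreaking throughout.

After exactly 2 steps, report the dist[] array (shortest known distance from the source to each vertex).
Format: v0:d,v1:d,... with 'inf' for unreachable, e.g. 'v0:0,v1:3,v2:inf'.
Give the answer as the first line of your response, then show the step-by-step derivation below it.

v0:15,v1:inf,v2:inf,v3:0,v4:18,v5:inf,v6:inf

step 1: dist = v0:15,v1:inf,v2:inf,v3:0,v4:18,v5:inf,v6:inf
step 2: dist = v0:15,v1:inf,v2:inf,v3:0,v4:18,v5:inf,v6:inf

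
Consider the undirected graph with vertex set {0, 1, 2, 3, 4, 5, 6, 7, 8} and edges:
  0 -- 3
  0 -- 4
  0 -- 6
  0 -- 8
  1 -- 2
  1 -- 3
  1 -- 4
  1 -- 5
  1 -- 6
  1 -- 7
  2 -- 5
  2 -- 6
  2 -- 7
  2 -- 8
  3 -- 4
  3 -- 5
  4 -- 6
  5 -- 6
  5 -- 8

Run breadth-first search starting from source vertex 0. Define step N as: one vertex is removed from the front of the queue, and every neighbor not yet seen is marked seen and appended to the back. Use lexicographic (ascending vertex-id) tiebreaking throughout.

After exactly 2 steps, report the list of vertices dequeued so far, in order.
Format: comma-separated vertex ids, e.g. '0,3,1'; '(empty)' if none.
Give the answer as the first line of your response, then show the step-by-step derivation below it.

0,3

step 1: dequeue 0; queue=[3,4,6,8]; order=0
step 2: dequeue 3; queue=[4,6,8,1,5]; order=0,3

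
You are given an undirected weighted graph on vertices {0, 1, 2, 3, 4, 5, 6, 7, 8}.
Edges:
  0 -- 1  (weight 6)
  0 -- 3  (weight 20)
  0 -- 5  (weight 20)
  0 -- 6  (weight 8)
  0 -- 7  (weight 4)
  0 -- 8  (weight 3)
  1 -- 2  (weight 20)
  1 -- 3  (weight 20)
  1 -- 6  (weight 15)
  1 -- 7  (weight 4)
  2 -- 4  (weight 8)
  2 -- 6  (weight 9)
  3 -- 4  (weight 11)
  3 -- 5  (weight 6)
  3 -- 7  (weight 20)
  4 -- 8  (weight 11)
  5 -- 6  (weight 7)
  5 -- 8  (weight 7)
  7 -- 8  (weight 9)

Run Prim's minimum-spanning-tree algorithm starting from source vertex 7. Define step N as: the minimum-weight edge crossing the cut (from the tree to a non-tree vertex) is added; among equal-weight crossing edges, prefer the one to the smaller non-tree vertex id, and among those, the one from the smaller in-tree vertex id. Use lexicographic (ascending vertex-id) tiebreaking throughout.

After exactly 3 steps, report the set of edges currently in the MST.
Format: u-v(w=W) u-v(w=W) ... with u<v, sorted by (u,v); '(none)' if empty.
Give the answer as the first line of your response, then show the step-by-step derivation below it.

0-7(w=4) 0-8(w=3) 1-7(w=4)

step 1: add edge 0-7 (w=4); MST = {0-7(w=4)}
step 2: add edge 0-8 (w=3); MST = {0-7(w=4) 0-8(w=3)}
step 3: add edge 1-7 (w=4); MST = {0-7(w=4) 0-8(w=3) 1-7(w=4)}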